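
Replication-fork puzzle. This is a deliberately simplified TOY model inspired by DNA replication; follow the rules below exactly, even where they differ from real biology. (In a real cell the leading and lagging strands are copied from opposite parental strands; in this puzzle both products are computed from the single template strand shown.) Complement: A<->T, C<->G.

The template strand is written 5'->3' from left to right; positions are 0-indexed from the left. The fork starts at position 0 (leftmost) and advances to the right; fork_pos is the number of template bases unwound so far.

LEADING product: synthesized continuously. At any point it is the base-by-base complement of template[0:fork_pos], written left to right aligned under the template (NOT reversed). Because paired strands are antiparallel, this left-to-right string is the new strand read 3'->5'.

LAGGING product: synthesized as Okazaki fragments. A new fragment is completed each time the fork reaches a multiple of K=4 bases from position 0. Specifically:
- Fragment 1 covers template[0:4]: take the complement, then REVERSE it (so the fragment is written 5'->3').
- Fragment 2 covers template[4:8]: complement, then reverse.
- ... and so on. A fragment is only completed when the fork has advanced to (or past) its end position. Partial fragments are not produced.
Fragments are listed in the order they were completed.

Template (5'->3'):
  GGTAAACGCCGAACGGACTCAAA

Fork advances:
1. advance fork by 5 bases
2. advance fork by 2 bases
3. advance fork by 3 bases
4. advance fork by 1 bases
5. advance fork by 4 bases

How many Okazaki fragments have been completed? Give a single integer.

Answer: 3

Derivation:
Step 1: advance 5 -> fork_pos = 0 + 5 = 5. Reached multiple(s) of 4: 4 -> fragment 1 completed (1 total).
Step 2: advance 2 -> fork_pos = 5 + 2 = 7. Next multiple of 4 is 8 (not reached); still 1 fragment(s).
Step 3: advance 3 -> fork_pos = 7 + 3 = 10. Reached multiple(s) of 4: 8 -> fragment 2 completed (2 total).
Step 4: advance 1 -> fork_pos = 10 + 1 = 11. Next multiple of 4 is 12 (not reached); still 2 fragment(s).
Step 5: advance 4 -> fork_pos = 11 + 4 = 15. Reached multiple(s) of 4: 12 -> fragment 3 completed (3 total).
Check: final fork_pos = 15; the multiples of 4 that are <= 15 are 4..12 -> 15 // 4 = 3 completed fragment(s).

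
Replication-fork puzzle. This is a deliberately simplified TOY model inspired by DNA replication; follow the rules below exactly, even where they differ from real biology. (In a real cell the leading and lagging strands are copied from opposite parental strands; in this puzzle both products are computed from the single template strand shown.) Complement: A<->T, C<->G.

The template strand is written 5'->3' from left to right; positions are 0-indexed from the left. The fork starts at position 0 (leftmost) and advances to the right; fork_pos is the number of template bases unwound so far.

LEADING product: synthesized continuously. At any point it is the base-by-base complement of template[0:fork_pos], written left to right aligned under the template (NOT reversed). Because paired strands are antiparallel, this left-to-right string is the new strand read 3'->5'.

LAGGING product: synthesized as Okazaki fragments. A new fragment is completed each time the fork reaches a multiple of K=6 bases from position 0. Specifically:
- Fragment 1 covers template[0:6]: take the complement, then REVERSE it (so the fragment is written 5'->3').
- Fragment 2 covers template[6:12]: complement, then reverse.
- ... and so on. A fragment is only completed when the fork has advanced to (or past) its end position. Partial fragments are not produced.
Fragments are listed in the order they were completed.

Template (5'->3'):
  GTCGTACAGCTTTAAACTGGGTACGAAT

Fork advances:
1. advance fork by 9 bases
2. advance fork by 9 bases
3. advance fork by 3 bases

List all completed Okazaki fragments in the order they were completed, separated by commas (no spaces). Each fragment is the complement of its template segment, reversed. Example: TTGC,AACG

Step 1: advance 9 -> fork_pos = 0 + 9 = 9. Reached multiple(s) of 6: 6 -> fragment 1 completed (1 total).
Step 2: advance 9 -> fork_pos = 9 + 9 = 18. Reached multiple(s) of 6: 12, 18 -> fragments 2-3 completed (3 total).
Step 3: advance 3 -> fork_pos = 18 + 3 = 21. Next multiple of 6 is 24 (not reached); still 3 fragment(s).
Final fork_pos = 21, so 3 fragment(s) are complete. Build each: template segment -> complement -> reverse.
Fragment 1: template[0:6] = GTCGTA -> complement CAGCAT -> reversed TACGAC
Fragment 2: template[6:12] = CAGCTT -> complement GTCGAA -> reversed AAGCTG
Fragment 3: template[12:18] = TAAACT -> complement ATTTGA -> reversed AGTTTA

Answer: TACGAC,AAGCTG,AGTTTA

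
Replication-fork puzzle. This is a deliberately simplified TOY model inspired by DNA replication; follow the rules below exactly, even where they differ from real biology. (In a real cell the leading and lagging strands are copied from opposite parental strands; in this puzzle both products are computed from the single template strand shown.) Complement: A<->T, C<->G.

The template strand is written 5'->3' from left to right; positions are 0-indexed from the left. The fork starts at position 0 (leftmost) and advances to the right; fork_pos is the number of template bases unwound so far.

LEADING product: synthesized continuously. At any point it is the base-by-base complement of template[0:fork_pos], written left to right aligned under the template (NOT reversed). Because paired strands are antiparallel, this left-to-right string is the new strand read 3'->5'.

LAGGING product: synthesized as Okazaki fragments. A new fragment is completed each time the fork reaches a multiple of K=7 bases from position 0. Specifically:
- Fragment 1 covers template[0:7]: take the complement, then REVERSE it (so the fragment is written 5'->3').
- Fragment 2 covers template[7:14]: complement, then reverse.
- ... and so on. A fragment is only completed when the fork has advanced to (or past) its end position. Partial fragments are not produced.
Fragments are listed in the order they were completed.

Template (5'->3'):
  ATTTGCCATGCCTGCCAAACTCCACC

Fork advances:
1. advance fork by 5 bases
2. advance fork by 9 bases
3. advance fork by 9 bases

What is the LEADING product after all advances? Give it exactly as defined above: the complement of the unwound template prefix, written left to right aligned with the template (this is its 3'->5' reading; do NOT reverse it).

Answer: TAAACGGTACGGACGGTTTGAGG

Derivation:
Step 1: advance 5 -> fork_pos = 0 + 5 = 5.
Step 2: advance 9 -> fork_pos = 5 + 9 = 14.
Step 3: advance 9 -> fork_pos = 14 + 9 = 23.
Unwound prefix: template[0:23] = ATTTGCCATGCCTGCCAAACTCC
Complement it base by base (A<->T, C<->G), keeping left-to-right order:
  [0:5] ATTTG -> TAAAC
  [5:10] CCATG -> GGTAC
  [10:15] CCTGC -> GGACG
  [15:20] CAAAC -> GTTTG
  [20:23] TCC -> AGG
Concatenate: TAAACGGTACGGACGGTTTGAGG (length 23; written aligned with the template, i.e. 3'->5').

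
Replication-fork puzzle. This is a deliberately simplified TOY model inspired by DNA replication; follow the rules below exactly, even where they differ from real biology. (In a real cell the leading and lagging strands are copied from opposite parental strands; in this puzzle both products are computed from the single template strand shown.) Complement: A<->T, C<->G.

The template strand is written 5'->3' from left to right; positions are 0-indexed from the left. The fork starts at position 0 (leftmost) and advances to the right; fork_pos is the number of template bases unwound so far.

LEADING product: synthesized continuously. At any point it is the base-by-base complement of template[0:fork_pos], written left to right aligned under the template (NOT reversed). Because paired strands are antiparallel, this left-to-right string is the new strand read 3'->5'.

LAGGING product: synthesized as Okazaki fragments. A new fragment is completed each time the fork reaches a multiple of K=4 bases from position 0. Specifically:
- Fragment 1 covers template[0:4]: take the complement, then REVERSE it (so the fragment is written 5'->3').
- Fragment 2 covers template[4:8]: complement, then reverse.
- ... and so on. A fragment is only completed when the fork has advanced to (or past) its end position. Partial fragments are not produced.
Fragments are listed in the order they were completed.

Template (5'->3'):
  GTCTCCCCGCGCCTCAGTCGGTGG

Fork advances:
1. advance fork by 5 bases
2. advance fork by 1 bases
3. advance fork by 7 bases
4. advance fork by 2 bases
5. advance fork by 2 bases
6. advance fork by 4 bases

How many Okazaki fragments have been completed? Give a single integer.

Step 1: advance 5 -> fork_pos = 0 + 5 = 5. Reached multiple(s) of 4: 4 -> fragment 1 completed (1 total).
Step 2: advance 1 -> fork_pos = 5 + 1 = 6. Next multiple of 4 is 8 (not reached); still 1 fragment(s).
Step 3: advance 7 -> fork_pos = 6 + 7 = 13. Reached multiple(s) of 4: 8, 12 -> fragments 2-3 completed (3 total).
Step 4: advance 2 -> fork_pos = 13 + 2 = 15. Next multiple of 4 is 16 (not reached); still 3 fragment(s).
Step 5: advance 2 -> fork_pos = 15 + 2 = 17. Reached multiple(s) of 4: 16 -> fragment 4 completed (4 total).
Step 6: advance 4 -> fork_pos = 17 + 4 = 21. Reached multiple(s) of 4: 20 -> fragment 5 completed (5 total).
Check: final fork_pos = 21; the multiples of 4 that are <= 21 are 4..20 -> 21 // 4 = 5 completed fragment(s).

Answer: 5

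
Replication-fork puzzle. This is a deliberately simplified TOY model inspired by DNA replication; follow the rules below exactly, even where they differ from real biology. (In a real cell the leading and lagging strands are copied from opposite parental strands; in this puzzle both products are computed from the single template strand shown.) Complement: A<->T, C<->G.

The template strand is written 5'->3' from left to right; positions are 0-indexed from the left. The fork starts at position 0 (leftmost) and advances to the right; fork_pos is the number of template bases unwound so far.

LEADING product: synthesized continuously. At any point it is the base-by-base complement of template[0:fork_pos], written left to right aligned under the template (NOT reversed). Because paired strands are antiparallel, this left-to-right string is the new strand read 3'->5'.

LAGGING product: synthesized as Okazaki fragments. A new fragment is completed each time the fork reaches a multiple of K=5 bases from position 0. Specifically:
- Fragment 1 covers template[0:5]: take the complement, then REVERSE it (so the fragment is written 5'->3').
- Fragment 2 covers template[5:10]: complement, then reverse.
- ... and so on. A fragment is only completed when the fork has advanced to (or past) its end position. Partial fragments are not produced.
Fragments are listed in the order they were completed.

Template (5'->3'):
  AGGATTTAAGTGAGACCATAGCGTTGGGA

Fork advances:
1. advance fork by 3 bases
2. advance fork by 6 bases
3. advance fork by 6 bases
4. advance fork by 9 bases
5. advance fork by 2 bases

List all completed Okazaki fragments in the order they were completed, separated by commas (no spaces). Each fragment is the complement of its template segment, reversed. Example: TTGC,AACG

Step 1: advance 3 -> fork_pos = 0 + 3 = 3. Next multiple of 5 is 5 (not reached); still 0 fragment(s).
Step 2: advance 6 -> fork_pos = 3 + 6 = 9. Reached multiple(s) of 5: 5 -> fragment 1 completed (1 total).
Step 3: advance 6 -> fork_pos = 9 + 6 = 15. Reached multiple(s) of 5: 10, 15 -> fragments 2-3 completed (3 total).
Step 4: advance 9 -> fork_pos = 15 + 9 = 24. Reached multiple(s) of 5: 20 -> fragment 4 completed (4 total).
Step 5: advance 2 -> fork_pos = 24 + 2 = 26. Reached multiple(s) of 5: 25 -> fragment 5 completed (5 total).
Final fork_pos = 26, so 5 fragment(s) are complete. Build each: template segment -> complement -> reverse.
Fragment 1: template[0:5] = AGGAT -> complement TCCTA -> reversed ATCCT
Fragment 2: template[5:10] = TTAAG -> complement AATTC -> reversed CTTAA
Fragment 3: template[10:15] = TGAGA -> complement ACTCT -> reversed TCTCA
Fragment 4: template[15:20] = CCATA -> complement GGTAT -> reversed TATGG
Fragment 5: template[20:25] = GCGTT -> complement CGCAA -> reversed AACGC

Answer: ATCCT,CTTAA,TCTCA,TATGG,AACGC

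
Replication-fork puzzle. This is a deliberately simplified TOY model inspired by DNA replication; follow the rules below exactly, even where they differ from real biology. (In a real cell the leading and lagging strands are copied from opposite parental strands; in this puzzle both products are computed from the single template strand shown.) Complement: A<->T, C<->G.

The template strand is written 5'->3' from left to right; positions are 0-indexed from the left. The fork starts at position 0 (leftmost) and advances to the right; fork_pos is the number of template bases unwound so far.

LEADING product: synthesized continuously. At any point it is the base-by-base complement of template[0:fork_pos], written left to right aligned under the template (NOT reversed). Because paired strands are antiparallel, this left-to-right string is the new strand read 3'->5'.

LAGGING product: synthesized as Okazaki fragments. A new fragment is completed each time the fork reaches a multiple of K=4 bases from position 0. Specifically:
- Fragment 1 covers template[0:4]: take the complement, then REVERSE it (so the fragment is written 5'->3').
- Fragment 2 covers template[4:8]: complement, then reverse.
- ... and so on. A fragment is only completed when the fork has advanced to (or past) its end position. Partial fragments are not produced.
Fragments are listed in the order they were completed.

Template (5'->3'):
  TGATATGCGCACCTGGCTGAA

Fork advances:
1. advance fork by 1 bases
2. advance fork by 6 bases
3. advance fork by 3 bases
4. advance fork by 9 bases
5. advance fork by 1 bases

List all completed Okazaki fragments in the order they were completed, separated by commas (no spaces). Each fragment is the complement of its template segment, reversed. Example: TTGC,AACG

Step 1: advance 1 -> fork_pos = 0 + 1 = 1. Next multiple of 4 is 4 (not reached); still 0 fragment(s).
Step 2: advance 6 -> fork_pos = 1 + 6 = 7. Reached multiple(s) of 4: 4 -> fragment 1 completed (1 total).
Step 3: advance 3 -> fork_pos = 7 + 3 = 10. Reached multiple(s) of 4: 8 -> fragment 2 completed (2 total).
Step 4: advance 9 -> fork_pos = 10 + 9 = 19. Reached multiple(s) of 4: 12, 16 -> fragments 3-4 completed (4 total).
Step 5: advance 1 -> fork_pos = 19 + 1 = 20. Reached multiple(s) of 4: 20 -> fragment 5 completed (5 total).
Final fork_pos = 20, so 5 fragment(s) are complete. Build each: template segment -> complement -> reverse.
Fragment 1: template[0:4] = TGAT -> complement ACTA -> reversed ATCA
Fragment 2: template[4:8] = ATGC -> complement TACG -> reversed GCAT
Fragment 3: template[8:12] = GCAC -> complement CGTG -> reversed GTGC
Fragment 4: template[12:16] = CTGG -> complement GACC -> reversed CCAG
Fragment 5: template[16:20] = CTGA -> complement GACT -> reversed TCAG

Answer: ATCA,GCAT,GTGC,CCAG,TCAG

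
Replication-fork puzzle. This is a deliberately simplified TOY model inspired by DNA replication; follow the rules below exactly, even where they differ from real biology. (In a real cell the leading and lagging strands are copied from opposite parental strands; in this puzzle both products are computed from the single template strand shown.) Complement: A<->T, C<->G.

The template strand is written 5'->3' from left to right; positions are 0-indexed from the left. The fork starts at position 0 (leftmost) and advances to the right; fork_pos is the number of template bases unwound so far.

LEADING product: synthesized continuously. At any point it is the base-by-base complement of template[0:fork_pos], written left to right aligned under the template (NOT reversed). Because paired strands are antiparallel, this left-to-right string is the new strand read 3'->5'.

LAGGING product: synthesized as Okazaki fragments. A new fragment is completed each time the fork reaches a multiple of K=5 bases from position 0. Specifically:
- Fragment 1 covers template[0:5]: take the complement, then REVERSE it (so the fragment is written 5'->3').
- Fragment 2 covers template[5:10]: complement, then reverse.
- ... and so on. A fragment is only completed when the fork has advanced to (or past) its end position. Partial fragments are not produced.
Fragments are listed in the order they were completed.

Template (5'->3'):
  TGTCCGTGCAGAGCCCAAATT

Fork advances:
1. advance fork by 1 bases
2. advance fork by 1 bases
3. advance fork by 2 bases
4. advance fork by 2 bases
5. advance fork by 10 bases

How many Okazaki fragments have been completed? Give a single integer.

Step 1: advance 1 -> fork_pos = 0 + 1 = 1. Next multiple of 5 is 5 (not reached); still 0 fragment(s).
Step 2: advance 1 -> fork_pos = 1 + 1 = 2. Next multiple of 5 is 5 (not reached); still 0 fragment(s).
Step 3: advance 2 -> fork_pos = 2 + 2 = 4. Next multiple of 5 is 5 (not reached); still 0 fragment(s).
Step 4: advance 2 -> fork_pos = 4 + 2 = 6. Reached multiple(s) of 5: 5 -> fragment 1 completed (1 total).
Step 5: advance 10 -> fork_pos = 6 + 10 = 16. Reached multiple(s) of 5: 10, 15 -> fragments 2-3 completed (3 total).
Check: final fork_pos = 16; the multiples of 5 that are <= 16 are 5..15 -> 16 // 5 = 3 completed fragment(s).

Answer: 3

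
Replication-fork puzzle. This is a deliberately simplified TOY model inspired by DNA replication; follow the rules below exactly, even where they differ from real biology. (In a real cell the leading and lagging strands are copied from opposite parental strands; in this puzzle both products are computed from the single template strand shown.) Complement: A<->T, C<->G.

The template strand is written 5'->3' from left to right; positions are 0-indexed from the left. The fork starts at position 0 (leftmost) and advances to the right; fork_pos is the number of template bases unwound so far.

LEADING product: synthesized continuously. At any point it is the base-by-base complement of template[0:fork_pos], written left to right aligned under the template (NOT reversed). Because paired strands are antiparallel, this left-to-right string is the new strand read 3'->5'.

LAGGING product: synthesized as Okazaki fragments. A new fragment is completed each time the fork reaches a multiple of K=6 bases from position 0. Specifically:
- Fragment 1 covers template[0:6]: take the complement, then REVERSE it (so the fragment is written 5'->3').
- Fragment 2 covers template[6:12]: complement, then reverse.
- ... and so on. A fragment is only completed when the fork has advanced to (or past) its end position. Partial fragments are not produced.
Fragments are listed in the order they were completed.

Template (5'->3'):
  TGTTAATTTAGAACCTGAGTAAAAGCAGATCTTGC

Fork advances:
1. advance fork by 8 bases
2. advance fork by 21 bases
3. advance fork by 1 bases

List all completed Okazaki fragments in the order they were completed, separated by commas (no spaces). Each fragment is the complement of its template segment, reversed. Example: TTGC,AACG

Step 1: advance 8 -> fork_pos = 0 + 8 = 8. Reached multiple(s) of 6: 6 -> fragment 1 completed (1 total).
Step 2: advance 21 -> fork_pos = 8 + 21 = 29. Reached multiple(s) of 6: 12, 18, 24 -> fragments 2-4 completed (4 total).
Step 3: advance 1 -> fork_pos = 29 + 1 = 30. Reached multiple(s) of 6: 30 -> fragment 5 completed (5 total).
Final fork_pos = 30, so 5 fragment(s) are complete. Build each: template segment -> complement -> reverse.
Fragment 1: template[0:6] = TGTTAA -> complement ACAATT -> reversed TTAACA
Fragment 2: template[6:12] = TTTAGA -> complement AAATCT -> reversed TCTAAA
Fragment 3: template[12:18] = ACCTGA -> complement TGGACT -> reversed TCAGGT
Fragment 4: template[18:24] = GTAAAA -> complement CATTTT -> reversed TTTTAC
Fragment 5: template[24:30] = GCAGAT -> complement CGTCTA -> reversed ATCTGC

Answer: TTAACA,TCTAAA,TCAGGT,TTTTAC,ATCTGC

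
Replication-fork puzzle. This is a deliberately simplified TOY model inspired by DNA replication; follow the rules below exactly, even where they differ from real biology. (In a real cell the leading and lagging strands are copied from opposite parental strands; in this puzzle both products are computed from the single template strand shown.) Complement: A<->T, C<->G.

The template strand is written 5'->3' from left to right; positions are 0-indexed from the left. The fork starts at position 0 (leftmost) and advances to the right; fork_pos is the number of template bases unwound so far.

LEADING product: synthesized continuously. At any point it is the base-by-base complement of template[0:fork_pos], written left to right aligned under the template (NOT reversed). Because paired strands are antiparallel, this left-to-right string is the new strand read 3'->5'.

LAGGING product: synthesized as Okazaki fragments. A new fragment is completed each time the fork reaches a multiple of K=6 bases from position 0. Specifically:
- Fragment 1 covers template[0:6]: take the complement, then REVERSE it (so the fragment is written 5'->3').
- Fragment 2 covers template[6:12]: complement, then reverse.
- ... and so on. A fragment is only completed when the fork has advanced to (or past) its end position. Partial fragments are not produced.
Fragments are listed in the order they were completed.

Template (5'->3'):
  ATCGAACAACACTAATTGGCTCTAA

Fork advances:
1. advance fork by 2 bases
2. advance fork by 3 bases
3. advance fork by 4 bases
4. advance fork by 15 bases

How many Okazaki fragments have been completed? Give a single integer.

Step 1: advance 2 -> fork_pos = 0 + 2 = 2. Next multiple of 6 is 6 (not reached); still 0 fragment(s).
Step 2: advance 3 -> fork_pos = 2 + 3 = 5. Next multiple of 6 is 6 (not reached); still 0 fragment(s).
Step 3: advance 4 -> fork_pos = 5 + 4 = 9. Reached multiple(s) of 6: 6 -> fragment 1 completed (1 total).
Step 4: advance 15 -> fork_pos = 9 + 15 = 24. Reached multiple(s) of 6: 12, 18, 24 -> fragments 2-4 completed (4 total).
Check: final fork_pos = 24; the multiples of 6 that are <= 24 are 6..24 -> 24 // 6 = 4 completed fragment(s).

Answer: 4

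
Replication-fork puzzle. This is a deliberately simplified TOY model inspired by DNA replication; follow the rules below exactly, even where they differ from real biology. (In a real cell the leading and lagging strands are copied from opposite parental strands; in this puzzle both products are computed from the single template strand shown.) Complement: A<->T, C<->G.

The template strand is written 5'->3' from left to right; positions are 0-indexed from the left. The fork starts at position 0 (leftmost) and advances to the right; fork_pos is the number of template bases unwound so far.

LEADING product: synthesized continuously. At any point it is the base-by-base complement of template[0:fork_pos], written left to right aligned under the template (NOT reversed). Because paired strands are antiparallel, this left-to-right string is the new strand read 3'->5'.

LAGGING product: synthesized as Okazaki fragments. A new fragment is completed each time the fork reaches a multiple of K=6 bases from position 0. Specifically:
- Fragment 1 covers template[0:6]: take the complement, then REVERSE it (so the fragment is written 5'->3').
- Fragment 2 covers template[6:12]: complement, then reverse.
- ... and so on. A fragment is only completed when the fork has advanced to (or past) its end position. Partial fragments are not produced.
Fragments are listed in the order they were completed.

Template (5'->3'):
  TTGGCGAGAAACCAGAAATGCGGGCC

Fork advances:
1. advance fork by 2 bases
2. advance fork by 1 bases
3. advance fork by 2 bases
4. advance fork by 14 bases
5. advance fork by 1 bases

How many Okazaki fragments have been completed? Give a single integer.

Step 1: advance 2 -> fork_pos = 0 + 2 = 2. Next multiple of 6 is 6 (not reached); still 0 fragment(s).
Step 2: advance 1 -> fork_pos = 2 + 1 = 3. Next multiple of 6 is 6 (not reached); still 0 fragment(s).
Step 3: advance 2 -> fork_pos = 3 + 2 = 5. Next multiple of 6 is 6 (not reached); still 0 fragment(s).
Step 4: advance 14 -> fork_pos = 5 + 14 = 19. Reached multiple(s) of 6: 6, 12, 18 -> fragments 1-3 completed (3 total).
Step 5: advance 1 -> fork_pos = 19 + 1 = 20. Next multiple of 6 is 24 (not reached); still 3 fragment(s).
Check: final fork_pos = 20; the multiples of 6 that are <= 20 are 6..18 -> 20 // 6 = 3 completed fragment(s).

Answer: 3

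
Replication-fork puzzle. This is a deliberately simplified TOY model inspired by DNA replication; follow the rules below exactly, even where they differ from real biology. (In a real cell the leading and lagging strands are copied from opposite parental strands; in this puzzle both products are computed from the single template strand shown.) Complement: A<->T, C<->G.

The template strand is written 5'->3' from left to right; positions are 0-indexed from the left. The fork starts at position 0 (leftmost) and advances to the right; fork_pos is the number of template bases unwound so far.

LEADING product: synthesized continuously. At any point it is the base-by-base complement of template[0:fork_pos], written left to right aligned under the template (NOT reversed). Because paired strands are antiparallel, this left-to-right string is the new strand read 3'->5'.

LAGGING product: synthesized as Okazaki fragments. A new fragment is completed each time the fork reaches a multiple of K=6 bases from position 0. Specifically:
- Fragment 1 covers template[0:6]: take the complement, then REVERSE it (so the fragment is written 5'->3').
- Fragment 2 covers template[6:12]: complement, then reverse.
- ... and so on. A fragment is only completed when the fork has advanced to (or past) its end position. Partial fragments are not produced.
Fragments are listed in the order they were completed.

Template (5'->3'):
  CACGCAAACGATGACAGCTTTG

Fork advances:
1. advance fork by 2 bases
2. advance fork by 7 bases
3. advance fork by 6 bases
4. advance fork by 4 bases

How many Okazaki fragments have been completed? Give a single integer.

Answer: 3

Derivation:
Step 1: advance 2 -> fork_pos = 0 + 2 = 2. Next multiple of 6 is 6 (not reached); still 0 fragment(s).
Step 2: advance 7 -> fork_pos = 2 + 7 = 9. Reached multiple(s) of 6: 6 -> fragment 1 completed (1 total).
Step 3: advance 6 -> fork_pos = 9 + 6 = 15. Reached multiple(s) of 6: 12 -> fragment 2 completed (2 total).
Step 4: advance 4 -> fork_pos = 15 + 4 = 19. Reached multiple(s) of 6: 18 -> fragment 3 completed (3 total).
Check: final fork_pos = 19; the multiples of 6 that are <= 19 are 6..18 -> 19 // 6 = 3 completed fragment(s).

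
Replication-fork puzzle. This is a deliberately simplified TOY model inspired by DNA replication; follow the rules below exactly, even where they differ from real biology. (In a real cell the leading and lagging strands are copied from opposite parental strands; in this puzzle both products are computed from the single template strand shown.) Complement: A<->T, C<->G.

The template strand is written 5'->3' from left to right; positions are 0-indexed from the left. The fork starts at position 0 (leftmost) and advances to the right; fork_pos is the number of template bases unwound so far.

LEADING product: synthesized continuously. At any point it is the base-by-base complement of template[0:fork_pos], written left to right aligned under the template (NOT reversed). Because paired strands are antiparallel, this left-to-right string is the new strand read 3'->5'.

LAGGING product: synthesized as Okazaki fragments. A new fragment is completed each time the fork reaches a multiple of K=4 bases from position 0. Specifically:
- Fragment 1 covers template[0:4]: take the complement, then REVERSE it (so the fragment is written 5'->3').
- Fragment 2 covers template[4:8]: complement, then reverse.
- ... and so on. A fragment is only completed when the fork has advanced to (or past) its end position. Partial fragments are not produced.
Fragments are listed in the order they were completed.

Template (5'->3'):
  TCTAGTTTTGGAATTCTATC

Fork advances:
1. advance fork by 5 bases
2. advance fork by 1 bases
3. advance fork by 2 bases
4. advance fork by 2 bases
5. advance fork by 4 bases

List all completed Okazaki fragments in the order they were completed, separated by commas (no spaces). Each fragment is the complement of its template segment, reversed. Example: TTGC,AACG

Step 1: advance 5 -> fork_pos = 0 + 5 = 5. Reached multiple(s) of 4: 4 -> fragment 1 completed (1 total).
Step 2: advance 1 -> fork_pos = 5 + 1 = 6. Next multiple of 4 is 8 (not reached); still 1 fragment(s).
Step 3: advance 2 -> fork_pos = 6 + 2 = 8. Reached multiple(s) of 4: 8 -> fragment 2 completed (2 total).
Step 4: advance 2 -> fork_pos = 8 + 2 = 10. Next multiple of 4 is 12 (not reached); still 2 fragment(s).
Step 5: advance 4 -> fork_pos = 10 + 4 = 14. Reached multiple(s) of 4: 12 -> fragment 3 completed (3 total).
Final fork_pos = 14, so 3 fragment(s) are complete. Build each: template segment -> complement -> reverse.
Fragment 1: template[0:4] = TCTA -> complement AGAT -> reversed TAGA
Fragment 2: template[4:8] = GTTT -> complement CAAA -> reversed AAAC
Fragment 3: template[8:12] = TGGA -> complement ACCT -> reversed TCCA

Answer: TAGA,AAAC,TCCA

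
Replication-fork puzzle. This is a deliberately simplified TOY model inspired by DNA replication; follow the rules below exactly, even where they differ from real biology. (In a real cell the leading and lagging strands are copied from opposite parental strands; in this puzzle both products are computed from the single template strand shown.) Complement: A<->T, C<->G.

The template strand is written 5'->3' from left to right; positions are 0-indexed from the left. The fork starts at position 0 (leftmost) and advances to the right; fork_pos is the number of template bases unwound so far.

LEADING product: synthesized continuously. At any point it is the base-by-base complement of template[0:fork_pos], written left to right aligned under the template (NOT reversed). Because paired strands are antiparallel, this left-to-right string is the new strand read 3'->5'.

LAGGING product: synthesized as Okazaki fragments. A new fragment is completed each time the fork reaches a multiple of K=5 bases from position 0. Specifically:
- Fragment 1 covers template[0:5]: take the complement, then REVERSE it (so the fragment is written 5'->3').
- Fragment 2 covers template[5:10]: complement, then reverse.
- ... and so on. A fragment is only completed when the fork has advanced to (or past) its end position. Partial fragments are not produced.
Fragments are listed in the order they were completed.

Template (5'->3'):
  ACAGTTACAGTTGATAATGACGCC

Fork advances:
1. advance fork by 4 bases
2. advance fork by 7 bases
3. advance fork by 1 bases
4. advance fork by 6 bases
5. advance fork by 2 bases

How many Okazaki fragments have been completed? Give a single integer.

Step 1: advance 4 -> fork_pos = 0 + 4 = 4. Next multiple of 5 is 5 (not reached); still 0 fragment(s).
Step 2: advance 7 -> fork_pos = 4 + 7 = 11. Reached multiple(s) of 5: 5, 10 -> fragments 1-2 completed (2 total).
Step 3: advance 1 -> fork_pos = 11 + 1 = 12. Next multiple of 5 is 15 (not reached); still 2 fragment(s).
Step 4: advance 6 -> fork_pos = 12 + 6 = 18. Reached multiple(s) of 5: 15 -> fragment 3 completed (3 total).
Step 5: advance 2 -> fork_pos = 18 + 2 = 20. Reached multiple(s) of 5: 20 -> fragment 4 completed (4 total).
Check: final fork_pos = 20; the multiples of 5 that are <= 20 are 5..20 -> 20 // 5 = 4 completed fragment(s).

Answer: 4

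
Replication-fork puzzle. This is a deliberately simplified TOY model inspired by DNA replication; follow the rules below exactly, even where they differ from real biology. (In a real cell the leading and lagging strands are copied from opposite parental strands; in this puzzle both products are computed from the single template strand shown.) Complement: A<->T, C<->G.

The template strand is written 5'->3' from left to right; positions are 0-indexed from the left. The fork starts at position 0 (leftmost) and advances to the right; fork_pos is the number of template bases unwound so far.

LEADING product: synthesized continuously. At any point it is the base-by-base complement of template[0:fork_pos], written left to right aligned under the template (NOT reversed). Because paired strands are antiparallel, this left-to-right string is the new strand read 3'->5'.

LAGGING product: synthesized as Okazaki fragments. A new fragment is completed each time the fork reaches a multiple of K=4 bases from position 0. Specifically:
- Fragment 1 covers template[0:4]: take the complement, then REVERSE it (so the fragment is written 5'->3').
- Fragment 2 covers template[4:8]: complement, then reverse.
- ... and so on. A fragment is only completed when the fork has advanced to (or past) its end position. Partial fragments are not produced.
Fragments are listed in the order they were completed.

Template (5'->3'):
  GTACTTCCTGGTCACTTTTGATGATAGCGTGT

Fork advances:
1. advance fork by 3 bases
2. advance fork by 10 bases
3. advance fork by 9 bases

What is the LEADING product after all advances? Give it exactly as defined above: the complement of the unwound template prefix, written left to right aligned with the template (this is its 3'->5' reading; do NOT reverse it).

Step 1: advance 3 -> fork_pos = 0 + 3 = 3.
Step 2: advance 10 -> fork_pos = 3 + 10 = 13.
Step 3: advance 9 -> fork_pos = 13 + 9 = 22.
Unwound prefix: template[0:22] = GTACTTCCTGGTCACTTTTGAT
Complement it base by base (A<->T, C<->G), keeping left-to-right order:
  [0:5] GTACT -> CATGA
  [5:10] TCCTG -> AGGAC
  [10:15] GTCAC -> CAGTG
  [15:20] TTTTG -> AAAAC
  [20:22] AT -> TA
Concatenate: CATGAAGGACCAGTGAAAACTA (length 22; written aligned with the template, i.e. 3'->5').

Answer: CATGAAGGACCAGTGAAAACTA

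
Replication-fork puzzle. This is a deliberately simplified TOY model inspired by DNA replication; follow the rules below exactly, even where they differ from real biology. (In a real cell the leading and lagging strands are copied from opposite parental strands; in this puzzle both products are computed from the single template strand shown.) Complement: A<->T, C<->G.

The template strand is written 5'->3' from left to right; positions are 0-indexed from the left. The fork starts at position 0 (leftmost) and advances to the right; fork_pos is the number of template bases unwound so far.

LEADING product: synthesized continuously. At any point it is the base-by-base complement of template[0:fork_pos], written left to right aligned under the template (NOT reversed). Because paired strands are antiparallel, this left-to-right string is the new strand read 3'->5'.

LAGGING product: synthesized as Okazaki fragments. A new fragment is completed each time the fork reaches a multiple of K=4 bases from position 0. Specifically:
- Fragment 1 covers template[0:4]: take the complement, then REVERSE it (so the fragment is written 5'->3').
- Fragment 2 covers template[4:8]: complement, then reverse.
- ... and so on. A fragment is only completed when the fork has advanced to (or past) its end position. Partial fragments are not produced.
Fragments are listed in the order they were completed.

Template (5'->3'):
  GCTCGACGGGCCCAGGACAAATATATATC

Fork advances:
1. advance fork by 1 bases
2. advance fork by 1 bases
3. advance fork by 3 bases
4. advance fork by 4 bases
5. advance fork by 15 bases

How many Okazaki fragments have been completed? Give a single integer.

Step 1: advance 1 -> fork_pos = 0 + 1 = 1. Next multiple of 4 is 4 (not reached); still 0 fragment(s).
Step 2: advance 1 -> fork_pos = 1 + 1 = 2. Next multiple of 4 is 4 (not reached); still 0 fragment(s).
Step 3: advance 3 -> fork_pos = 2 + 3 = 5. Reached multiple(s) of 4: 4 -> fragment 1 completed (1 total).
Step 4: advance 4 -> fork_pos = 5 + 4 = 9. Reached multiple(s) of 4: 8 -> fragment 2 completed (2 total).
Step 5: advance 15 -> fork_pos = 9 + 15 = 24. Reached multiple(s) of 4: 12, 16, 20, 24 -> fragments 3-6 completed (6 total).
Check: final fork_pos = 24; the multiples of 4 that are <= 24 are 4..24 -> 24 // 4 = 6 completed fragment(s).

Answer: 6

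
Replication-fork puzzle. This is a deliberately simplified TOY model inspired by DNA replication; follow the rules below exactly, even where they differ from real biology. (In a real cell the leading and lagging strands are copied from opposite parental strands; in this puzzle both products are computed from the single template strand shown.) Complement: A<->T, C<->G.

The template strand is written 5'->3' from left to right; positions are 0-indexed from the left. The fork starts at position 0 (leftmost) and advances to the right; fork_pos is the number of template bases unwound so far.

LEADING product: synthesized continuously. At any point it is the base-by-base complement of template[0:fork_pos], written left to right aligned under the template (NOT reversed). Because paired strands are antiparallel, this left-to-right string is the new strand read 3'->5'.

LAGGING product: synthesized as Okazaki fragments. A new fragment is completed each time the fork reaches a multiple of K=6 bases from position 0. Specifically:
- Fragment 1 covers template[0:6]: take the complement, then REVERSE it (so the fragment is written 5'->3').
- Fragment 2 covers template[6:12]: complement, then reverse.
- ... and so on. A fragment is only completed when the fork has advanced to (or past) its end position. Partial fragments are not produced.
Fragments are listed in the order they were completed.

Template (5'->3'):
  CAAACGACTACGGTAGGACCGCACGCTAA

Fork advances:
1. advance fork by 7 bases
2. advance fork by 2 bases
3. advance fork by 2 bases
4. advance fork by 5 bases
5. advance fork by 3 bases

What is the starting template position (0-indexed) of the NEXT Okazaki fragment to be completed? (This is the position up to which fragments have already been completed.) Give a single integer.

Step 1: advance 7 -> fork_pos = 0 + 7 = 7. Reached multiple(s) of 6: 6 -> fragment 1 completed (1 total).
Step 2: advance 2 -> fork_pos = 7 + 2 = 9. Next multiple of 6 is 12 (not reached); still 1 fragment(s).
Step 3: advance 2 -> fork_pos = 9 + 2 = 11. Next multiple of 6 is 12 (not reached); still 1 fragment(s).
Step 4: advance 5 -> fork_pos = 11 + 5 = 16. Reached multiple(s) of 6: 12 -> fragment 2 completed (2 total).
Step 5: advance 3 -> fork_pos = 16 + 3 = 19. Reached multiple(s) of 6: 18 -> fragment 3 completed (3 total).
3 fragment(s) completed, covering template[0:18] (3 x 6 = 18). The next fragment, fragment 4, covers template[18:24], so it starts at position 18.

Answer: 18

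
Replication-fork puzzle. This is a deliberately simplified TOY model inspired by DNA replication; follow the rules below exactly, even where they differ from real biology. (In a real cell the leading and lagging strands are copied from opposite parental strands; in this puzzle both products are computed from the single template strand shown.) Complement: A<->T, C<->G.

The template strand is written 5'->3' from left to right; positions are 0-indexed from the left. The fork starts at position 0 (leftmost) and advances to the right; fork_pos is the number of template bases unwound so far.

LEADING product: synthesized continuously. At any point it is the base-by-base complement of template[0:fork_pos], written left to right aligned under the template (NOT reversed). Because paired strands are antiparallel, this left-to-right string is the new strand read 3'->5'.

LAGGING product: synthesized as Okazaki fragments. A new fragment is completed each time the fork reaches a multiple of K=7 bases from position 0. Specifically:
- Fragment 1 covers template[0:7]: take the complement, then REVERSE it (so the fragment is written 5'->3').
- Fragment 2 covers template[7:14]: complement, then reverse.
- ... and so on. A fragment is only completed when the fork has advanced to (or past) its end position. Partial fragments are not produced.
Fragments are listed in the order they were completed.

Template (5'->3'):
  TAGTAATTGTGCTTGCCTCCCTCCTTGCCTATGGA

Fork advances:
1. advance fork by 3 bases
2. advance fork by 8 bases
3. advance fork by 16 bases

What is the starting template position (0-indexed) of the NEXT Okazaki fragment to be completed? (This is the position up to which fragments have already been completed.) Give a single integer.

Step 1: advance 3 -> fork_pos = 0 + 3 = 3. Next multiple of 7 is 7 (not reached); still 0 fragment(s).
Step 2: advance 8 -> fork_pos = 3 + 8 = 11. Reached multiple(s) of 7: 7 -> fragment 1 completed (1 total).
Step 3: advance 16 -> fork_pos = 11 + 16 = 27. Reached multiple(s) of 7: 14, 21 -> fragments 2-3 completed (3 total).
3 fragment(s) completed, covering template[0:21] (3 x 7 = 21). The next fragment, fragment 4, covers template[21:28], so it starts at position 21.

Answer: 21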